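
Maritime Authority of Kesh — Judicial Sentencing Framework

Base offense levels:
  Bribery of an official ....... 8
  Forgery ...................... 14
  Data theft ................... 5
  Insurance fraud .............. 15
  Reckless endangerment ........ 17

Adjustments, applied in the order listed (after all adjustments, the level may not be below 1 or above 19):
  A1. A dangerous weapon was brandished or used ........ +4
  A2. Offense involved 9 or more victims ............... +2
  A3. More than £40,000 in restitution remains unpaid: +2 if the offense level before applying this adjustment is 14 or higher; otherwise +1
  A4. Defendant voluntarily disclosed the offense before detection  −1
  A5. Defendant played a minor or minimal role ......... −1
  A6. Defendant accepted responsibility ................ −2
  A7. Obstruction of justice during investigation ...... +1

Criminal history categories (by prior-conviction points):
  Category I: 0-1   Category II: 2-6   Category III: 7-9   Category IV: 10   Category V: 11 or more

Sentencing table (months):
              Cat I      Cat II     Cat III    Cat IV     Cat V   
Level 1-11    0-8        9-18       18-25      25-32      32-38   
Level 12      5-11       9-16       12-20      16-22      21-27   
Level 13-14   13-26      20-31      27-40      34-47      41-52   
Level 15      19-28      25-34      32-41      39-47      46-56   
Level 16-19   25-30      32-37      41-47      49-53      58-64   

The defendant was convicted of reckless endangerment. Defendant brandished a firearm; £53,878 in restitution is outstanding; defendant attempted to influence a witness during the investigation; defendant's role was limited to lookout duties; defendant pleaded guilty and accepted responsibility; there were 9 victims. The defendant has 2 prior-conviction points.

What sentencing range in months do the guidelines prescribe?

32-37 months

Base offense level for reckless endangerment: 17.
A1 applies: 17 + 4 = 21.
A2 applies: 21 + 2 = 23.
A3 applies (level before this adjustment is 23 ≥ 14, so +2): 23 + 2 = 25.
A4 does not apply.
A5 applies: 25 − 1 = 24.
A6 applies: 24 − 2 = 22.
A7 applies: 22 + 1 = 23.
Level 23 exceeds the maximum of 19; capped at 19.
Final offense level: 19.
Criminal history: 2 prior points → Category II (2-6).
Level 19 falls in the 16-19 band.
Grid: Level 16-19 × Category II = 32-37 months.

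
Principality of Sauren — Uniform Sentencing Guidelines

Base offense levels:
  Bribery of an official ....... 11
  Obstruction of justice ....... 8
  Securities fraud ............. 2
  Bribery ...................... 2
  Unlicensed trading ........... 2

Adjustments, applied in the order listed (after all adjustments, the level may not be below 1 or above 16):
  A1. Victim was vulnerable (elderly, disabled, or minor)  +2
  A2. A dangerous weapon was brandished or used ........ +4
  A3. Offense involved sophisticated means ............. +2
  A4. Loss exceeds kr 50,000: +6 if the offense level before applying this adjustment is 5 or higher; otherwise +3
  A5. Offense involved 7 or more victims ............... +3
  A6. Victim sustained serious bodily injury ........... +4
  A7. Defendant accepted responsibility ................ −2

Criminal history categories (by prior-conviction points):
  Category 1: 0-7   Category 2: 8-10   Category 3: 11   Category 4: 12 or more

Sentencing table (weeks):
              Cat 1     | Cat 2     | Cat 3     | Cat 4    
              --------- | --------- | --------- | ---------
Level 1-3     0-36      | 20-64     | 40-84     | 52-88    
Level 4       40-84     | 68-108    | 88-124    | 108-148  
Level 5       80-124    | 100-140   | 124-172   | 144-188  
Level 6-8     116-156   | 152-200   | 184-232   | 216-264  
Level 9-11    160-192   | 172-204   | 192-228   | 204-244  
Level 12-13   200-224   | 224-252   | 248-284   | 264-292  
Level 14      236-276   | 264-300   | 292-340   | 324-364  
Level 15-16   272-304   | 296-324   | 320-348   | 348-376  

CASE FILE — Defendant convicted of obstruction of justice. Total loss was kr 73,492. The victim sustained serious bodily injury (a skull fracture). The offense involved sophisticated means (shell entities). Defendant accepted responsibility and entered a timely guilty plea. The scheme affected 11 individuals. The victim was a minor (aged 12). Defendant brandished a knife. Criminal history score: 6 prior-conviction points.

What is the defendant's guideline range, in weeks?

Base offense level for obstruction of justice: 8.
A1 applies: 8 + 2 = 10.
A2 applies: 10 + 4 = 14.
A3 applies: 14 + 2 = 16.
A4 applies (level before this adjustment is 16 ≥ 5, so +6): 16 + 6 = 22.
A5 applies: 22 + 3 = 25.
A6 applies: 25 + 4 = 29.
A7 applies: 29 − 2 = 27.
Level 27 exceeds the maximum of 16; capped at 16.
Final offense level: 16.
Criminal history: 6 prior points → Category 1 (0-7).
Level 16 falls in the 15-16 band.
Grid: Level 15-16 × Category 1 = 272-304 weeks.

272-304 weeks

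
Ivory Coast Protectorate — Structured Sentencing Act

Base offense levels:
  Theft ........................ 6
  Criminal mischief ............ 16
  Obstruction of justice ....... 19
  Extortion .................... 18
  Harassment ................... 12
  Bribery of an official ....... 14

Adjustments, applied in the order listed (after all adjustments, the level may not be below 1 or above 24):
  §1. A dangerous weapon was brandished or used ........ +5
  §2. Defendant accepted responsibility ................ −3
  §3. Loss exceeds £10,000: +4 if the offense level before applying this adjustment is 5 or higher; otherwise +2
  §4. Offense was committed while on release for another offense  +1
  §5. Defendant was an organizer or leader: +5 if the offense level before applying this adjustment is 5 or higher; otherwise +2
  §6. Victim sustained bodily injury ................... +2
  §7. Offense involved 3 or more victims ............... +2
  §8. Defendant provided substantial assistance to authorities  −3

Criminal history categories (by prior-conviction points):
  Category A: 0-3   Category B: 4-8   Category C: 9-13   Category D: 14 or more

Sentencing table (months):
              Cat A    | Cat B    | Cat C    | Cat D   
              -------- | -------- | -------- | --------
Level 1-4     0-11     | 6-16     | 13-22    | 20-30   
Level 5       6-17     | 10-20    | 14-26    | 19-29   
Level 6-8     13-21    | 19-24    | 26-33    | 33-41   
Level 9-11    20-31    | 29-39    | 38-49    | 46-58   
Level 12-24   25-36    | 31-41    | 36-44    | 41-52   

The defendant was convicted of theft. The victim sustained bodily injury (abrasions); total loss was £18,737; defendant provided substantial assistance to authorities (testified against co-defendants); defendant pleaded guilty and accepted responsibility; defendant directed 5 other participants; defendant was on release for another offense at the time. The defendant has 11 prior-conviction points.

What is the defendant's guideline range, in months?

38-49 months

Base offense level for theft: 6.
§1 does not apply.
§2 applies: 6 − 3 = 3.
§3 applies (level before this adjustment is 3 < 5, so +2): 3 + 2 = 5.
§4 applies: 5 + 1 = 6.
§5 applies (level before this adjustment is 6 ≥ 5, so +5): 6 + 5 = 11.
§6 applies: 11 + 2 = 13.
§7 does not apply.
§8 applies: 13 − 3 = 10.
Final offense level: 10.
Criminal history: 11 prior points → Category C (9-13).
Level 10 falls in the 9-11 band.
Grid: Level 9-11 × Category C = 38-49 months.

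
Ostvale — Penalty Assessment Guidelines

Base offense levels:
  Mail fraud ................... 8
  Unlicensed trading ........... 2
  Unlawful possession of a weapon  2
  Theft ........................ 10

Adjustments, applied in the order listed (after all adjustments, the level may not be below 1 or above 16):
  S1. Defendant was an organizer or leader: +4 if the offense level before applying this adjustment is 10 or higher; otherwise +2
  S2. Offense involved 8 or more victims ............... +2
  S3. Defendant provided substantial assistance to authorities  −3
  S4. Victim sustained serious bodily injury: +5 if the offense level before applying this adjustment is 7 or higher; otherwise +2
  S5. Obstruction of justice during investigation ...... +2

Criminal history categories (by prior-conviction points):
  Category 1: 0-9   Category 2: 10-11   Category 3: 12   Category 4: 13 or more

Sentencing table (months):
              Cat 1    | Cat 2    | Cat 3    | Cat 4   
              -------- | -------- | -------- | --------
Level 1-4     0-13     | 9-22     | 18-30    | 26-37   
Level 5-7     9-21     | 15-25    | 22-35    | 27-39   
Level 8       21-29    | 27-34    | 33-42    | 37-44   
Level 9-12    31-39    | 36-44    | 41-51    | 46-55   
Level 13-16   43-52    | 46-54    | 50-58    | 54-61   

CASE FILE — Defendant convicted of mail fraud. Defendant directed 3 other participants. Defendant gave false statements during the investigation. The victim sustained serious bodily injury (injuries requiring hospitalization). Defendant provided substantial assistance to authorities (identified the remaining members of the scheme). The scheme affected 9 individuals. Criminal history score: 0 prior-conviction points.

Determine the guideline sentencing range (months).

43-52 months

Base offense level for mail fraud: 8.
S1 applies (level before this adjustment is 8 < 10, so +2): 8 + 2 = 10.
S2 applies: 10 + 2 = 12.
S3 applies: 12 − 3 = 9.
S4 applies (level before this adjustment is 9 ≥ 7, so +5): 9 + 5 = 14.
S5 applies: 14 + 2 = 16.
Final offense level: 16.
Criminal history: 0 prior points → Category 1 (0-9).
Level 16 falls in the 13-16 band.
Grid: Level 13-16 × Category 1 = 43-52 months.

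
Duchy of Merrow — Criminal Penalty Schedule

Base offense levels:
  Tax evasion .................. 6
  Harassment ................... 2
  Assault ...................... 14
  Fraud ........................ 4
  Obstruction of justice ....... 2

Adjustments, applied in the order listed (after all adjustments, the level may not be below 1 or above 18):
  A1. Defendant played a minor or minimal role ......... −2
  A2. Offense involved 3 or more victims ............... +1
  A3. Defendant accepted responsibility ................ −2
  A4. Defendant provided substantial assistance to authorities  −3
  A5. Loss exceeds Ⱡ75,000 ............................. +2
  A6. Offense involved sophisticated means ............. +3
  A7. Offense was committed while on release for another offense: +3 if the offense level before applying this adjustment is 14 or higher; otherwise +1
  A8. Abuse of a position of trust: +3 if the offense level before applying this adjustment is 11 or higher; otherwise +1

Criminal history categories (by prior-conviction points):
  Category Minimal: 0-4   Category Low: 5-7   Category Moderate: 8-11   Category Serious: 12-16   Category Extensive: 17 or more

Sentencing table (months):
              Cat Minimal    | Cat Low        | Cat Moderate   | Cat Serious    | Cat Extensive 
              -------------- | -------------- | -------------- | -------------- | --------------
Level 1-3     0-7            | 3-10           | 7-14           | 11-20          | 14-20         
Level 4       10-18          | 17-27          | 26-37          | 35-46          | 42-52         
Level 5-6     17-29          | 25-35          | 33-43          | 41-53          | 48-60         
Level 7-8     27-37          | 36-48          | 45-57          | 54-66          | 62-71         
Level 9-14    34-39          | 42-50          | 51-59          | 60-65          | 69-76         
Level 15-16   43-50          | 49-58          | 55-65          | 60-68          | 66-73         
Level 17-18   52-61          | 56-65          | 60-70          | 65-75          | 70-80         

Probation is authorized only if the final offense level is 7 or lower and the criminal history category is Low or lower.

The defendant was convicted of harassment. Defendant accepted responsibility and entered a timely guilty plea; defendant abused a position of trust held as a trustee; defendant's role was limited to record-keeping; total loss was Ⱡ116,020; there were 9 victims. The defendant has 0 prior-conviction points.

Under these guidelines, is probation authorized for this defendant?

Base offense level for harassment: 2.
A1 applies: 2 − 2 = 0.
A2 applies: 0 + 1 = 1.
A3 applies: 1 − 2 = -1.
A4 does not apply.
A5 applies: -1 + 2 = 1.
A8 applies (level before this adjustment is 1 < 11, so +1): 1 + 1 = 2.
Final offense level: 2.
Criminal history: 0 prior points → Category Minimal (0-4).
Level 2 falls in the 1-3 band.
Grid: Level 1-3 × Category Minimal = 0-7 months.
Probation check: level 2 ≤ 7 and category Minimal ≤ Low → eligible.

Yes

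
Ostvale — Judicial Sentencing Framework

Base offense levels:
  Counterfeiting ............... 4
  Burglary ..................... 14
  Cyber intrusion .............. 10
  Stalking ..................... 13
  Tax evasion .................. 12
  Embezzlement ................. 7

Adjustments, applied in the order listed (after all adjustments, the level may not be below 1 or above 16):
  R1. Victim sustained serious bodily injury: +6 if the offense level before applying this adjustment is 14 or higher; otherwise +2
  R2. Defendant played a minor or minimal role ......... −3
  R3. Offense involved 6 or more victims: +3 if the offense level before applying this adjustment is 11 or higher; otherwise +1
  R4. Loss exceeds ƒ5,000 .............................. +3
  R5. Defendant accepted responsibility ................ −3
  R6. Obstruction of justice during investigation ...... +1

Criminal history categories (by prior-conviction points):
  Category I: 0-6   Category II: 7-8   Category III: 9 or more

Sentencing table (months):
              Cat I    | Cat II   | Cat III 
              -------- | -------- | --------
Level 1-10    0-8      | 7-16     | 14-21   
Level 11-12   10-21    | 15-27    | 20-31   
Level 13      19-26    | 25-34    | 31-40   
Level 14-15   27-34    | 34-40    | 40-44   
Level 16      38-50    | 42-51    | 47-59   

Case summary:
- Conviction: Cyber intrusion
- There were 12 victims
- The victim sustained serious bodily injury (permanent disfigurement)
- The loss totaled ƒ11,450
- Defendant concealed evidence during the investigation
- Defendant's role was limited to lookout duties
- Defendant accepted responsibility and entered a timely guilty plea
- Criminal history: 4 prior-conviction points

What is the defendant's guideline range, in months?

Base offense level for cyber intrusion: 10.
R1 applies (level before this adjustment is 10 < 14, so +2): 10 + 2 = 12.
R2 applies: 12 − 3 = 9.
R3 applies (level before this adjustment is 9 < 11, so +1): 9 + 1 = 10.
R4 applies: 10 + 3 = 13.
R5 applies: 13 − 3 = 10.
R6 applies: 10 + 1 = 11.
Final offense level: 11.
Criminal history: 4 prior points → Category I (0-6).
Level 11 falls in the 11-12 band.
Grid: Level 11-12 × Category I = 10-21 months.

10-21 months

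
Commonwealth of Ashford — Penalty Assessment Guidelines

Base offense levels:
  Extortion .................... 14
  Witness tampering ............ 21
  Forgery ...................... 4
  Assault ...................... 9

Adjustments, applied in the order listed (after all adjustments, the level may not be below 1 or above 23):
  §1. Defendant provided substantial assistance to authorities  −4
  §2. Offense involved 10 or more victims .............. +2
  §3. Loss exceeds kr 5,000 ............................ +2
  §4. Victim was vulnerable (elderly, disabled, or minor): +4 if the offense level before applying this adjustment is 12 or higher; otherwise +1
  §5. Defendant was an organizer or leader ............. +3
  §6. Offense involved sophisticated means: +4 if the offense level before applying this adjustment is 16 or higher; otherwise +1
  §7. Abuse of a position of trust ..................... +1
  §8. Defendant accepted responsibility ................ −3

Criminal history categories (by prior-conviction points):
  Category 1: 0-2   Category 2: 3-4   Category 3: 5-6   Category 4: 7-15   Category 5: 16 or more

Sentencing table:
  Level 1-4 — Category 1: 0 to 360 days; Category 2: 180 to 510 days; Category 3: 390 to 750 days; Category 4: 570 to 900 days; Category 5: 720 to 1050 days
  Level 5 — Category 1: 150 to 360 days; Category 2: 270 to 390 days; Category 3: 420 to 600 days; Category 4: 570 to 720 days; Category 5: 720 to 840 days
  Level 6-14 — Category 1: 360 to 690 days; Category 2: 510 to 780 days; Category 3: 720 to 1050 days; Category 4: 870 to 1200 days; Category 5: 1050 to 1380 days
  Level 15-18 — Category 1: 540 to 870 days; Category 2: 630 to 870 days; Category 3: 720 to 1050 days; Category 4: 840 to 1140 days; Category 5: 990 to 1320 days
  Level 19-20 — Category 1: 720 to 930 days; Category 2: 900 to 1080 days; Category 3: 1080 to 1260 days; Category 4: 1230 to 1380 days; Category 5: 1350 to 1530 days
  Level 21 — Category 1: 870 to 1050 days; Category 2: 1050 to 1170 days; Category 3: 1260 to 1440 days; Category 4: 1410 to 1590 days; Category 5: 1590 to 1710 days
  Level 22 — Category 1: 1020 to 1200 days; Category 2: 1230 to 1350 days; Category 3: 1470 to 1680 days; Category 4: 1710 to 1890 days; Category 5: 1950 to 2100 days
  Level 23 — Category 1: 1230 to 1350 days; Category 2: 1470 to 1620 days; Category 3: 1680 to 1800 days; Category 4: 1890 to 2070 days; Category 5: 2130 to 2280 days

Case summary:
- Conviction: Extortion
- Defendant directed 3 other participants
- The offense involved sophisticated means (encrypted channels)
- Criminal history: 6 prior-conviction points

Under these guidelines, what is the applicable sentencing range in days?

Base offense level for extortion: 14.
§2 does not apply.
§4 does not apply.
§5 applies: 14 + 3 = 17.
§6 applies (level before this adjustment is 17 ≥ 16, so +4): 17 + 4 = 21.
Final offense level: 21.
Criminal history: 6 prior points → Category 3 (5-6).
Level 21 falls in the 21 band.
Grid: Level 21 × Category 3 = 1260-1440 days.

1260-1440 days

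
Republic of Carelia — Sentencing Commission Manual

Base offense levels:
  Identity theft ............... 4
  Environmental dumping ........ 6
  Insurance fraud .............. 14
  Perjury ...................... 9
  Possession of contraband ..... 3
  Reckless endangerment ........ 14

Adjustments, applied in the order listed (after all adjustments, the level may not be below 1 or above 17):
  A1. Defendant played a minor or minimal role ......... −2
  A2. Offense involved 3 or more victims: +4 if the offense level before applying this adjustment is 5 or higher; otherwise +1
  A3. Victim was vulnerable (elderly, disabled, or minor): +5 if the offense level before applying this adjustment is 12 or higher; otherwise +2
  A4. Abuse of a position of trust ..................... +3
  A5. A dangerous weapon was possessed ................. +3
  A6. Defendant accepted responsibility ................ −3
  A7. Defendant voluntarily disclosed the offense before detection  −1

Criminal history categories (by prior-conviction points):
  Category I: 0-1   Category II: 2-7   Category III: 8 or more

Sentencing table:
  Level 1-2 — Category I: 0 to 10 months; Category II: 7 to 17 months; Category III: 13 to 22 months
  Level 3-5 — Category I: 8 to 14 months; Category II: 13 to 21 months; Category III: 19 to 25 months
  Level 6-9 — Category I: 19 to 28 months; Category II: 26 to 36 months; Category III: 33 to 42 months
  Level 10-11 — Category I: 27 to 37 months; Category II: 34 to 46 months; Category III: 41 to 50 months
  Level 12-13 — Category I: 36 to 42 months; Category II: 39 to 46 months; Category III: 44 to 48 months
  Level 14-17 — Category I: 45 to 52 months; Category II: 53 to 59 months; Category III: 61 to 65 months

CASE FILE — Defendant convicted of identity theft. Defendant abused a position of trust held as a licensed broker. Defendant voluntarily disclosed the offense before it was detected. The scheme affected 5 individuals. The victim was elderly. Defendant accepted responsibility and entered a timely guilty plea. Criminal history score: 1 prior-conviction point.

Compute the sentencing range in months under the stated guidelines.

19-28 months

Base offense level for identity theft: 4.
A1 does not apply.
A2 applies (level before this adjustment is 4 < 5, so +1): 4 + 1 = 5.
A3 applies (level before this adjustment is 5 < 12, so +2): 5 + 2 = 7.
A4 applies: 7 + 3 = 10.
A6 applies: 10 − 3 = 7.
A7 applies: 7 − 1 = 6.
Final offense level: 6.
Criminal history: 1 prior point → Category I (0-1).
Level 6 falls in the 6-9 band.
Grid: Level 6-9 × Category I = 19-28 months.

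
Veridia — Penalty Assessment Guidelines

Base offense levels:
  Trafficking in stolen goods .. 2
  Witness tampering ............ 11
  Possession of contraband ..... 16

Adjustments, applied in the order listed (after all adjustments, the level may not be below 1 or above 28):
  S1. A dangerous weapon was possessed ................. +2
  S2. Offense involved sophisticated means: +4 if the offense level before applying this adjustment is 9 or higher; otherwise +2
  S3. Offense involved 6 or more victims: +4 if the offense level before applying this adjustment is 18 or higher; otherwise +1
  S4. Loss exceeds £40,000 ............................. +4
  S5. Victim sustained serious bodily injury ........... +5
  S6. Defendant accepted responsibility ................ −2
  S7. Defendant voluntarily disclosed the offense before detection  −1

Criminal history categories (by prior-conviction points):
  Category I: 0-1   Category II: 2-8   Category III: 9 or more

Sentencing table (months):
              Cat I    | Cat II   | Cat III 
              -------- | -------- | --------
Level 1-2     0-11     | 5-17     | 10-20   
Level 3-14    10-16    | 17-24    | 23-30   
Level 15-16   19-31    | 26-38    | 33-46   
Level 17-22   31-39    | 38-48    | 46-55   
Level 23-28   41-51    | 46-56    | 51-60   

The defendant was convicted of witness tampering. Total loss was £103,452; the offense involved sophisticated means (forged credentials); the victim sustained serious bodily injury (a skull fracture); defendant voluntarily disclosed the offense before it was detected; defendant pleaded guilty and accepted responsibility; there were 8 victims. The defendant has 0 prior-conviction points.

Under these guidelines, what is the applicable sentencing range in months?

Base offense level for witness tampering: 11.
S1 does not apply.
S2 applies (level before this adjustment is 11 ≥ 9, so +4): 11 + 4 = 15.
S3 applies (level before this adjustment is 15 < 18, so +1): 15 + 1 = 16.
S4 applies: 16 + 4 = 20.
S5 applies: 20 + 5 = 25.
S6 applies: 25 − 2 = 23.
S7 applies: 23 − 1 = 22.
Final offense level: 22.
Criminal history: 0 prior points → Category I (0-1).
Level 22 falls in the 17-22 band.
Grid: Level 17-22 × Category I = 31-39 months.

31-39 months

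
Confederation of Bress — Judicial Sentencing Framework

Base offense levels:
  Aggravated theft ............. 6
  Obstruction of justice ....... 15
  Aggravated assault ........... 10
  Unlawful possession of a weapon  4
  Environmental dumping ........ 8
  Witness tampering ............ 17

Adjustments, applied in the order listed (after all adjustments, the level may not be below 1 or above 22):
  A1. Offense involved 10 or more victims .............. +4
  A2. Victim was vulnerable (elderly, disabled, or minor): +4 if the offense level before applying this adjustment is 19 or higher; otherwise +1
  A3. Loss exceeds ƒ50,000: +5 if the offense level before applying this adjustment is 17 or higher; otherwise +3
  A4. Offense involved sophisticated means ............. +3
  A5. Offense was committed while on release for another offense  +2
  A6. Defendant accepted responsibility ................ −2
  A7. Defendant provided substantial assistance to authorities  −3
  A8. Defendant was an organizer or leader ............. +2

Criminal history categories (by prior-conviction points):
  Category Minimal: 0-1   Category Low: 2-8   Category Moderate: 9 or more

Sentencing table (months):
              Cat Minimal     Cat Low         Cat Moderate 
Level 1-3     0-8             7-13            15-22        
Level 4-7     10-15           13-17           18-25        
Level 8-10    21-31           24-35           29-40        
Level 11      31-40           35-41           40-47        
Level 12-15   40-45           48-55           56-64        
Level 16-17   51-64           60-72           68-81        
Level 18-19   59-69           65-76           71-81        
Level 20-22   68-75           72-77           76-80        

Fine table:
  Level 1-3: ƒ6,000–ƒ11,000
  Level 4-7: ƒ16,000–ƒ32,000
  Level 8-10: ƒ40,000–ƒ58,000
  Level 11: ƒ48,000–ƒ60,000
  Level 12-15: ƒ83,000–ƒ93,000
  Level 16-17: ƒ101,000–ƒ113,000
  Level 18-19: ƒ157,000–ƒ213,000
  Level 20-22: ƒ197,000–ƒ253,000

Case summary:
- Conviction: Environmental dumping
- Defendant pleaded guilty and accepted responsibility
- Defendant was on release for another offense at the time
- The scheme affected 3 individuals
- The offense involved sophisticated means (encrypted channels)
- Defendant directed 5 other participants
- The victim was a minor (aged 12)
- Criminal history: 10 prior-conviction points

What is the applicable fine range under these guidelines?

ƒ83,000–ƒ93,000

Base offense level for environmental dumping: 8.
A2 applies (level before this adjustment is 8 < 19, so +1): 8 + 1 = 9.
A4 applies: 9 + 3 = 12.
A5 applies: 12 + 2 = 14.
A6 applies: 14 − 2 = 12.
A8 applies: 12 + 2 = 14.
Final offense level: 14.
Level 14 falls in the 12-15 band.
Fine table: Level 12-15 → ƒ83,000–ƒ93,000.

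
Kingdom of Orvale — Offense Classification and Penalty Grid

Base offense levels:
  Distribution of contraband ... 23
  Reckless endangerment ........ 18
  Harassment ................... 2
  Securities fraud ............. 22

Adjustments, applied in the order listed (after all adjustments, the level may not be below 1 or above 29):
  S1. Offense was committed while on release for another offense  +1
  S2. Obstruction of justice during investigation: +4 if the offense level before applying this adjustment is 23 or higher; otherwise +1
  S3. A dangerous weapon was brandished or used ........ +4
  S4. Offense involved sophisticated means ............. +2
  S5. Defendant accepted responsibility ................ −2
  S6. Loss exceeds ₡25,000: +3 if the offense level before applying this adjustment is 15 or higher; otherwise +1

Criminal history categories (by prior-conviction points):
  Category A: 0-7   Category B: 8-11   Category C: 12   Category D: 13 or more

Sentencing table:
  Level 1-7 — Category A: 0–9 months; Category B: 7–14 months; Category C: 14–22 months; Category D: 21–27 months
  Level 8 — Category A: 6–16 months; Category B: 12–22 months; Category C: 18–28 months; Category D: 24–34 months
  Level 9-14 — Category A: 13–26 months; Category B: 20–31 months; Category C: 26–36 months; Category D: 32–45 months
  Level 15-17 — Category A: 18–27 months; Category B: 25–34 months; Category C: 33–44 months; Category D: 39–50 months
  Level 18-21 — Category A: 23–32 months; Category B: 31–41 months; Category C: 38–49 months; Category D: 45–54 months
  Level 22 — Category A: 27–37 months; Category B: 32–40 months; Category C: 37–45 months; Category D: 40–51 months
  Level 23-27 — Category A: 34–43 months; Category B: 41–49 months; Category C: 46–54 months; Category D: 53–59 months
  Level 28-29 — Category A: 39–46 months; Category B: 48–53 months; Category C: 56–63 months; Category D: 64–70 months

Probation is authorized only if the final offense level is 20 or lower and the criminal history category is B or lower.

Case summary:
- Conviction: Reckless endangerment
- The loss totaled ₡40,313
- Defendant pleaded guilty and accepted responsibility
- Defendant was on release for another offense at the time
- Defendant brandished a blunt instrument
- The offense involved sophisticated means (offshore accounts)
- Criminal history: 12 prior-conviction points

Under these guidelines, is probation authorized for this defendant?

Base offense level for reckless endangerment: 18.
S1 applies: 18 + 1 = 19.
S2 does not apply.
S3 applies: 19 + 4 = 23.
S4 applies: 23 + 2 = 25.
S5 applies: 25 − 2 = 23.
S6 applies (level before this adjustment is 23 ≥ 15, so +3): 23 + 3 = 26.
Final offense level: 26.
Criminal history: 12 prior points → Category C (12).
Level 26 falls in the 23-27 band.
Grid: Level 23-27 × Category C = 46-54 months.
Probation check: level 26 > 20 and category C > B → not eligible.

No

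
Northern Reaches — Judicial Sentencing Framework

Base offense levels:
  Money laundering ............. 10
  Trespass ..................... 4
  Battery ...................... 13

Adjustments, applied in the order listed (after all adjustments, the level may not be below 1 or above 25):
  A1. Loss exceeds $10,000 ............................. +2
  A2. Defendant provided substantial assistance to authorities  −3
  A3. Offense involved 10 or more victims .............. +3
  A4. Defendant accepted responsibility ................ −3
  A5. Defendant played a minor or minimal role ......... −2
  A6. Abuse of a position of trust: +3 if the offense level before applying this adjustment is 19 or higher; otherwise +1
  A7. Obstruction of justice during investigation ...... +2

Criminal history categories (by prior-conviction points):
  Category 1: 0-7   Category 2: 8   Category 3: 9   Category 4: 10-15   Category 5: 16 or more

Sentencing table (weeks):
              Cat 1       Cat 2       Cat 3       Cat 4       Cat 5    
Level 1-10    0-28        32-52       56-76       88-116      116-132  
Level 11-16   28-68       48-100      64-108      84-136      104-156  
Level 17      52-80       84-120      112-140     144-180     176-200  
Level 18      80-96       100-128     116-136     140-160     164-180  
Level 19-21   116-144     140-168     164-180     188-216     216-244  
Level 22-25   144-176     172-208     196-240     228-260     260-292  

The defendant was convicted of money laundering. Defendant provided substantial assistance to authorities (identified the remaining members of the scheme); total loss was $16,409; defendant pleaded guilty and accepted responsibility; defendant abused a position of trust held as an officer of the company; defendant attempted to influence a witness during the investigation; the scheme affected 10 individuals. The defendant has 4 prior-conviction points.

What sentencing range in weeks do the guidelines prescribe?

Base offense level for money laundering: 10.
A1 applies: 10 + 2 = 12.
A2 applies: 12 − 3 = 9.
A3 applies: 9 + 3 = 12.
A4 applies: 12 − 3 = 9.
A6 applies (level before this adjustment is 9 < 19, so +1): 9 + 1 = 10.
A7 applies: 10 + 2 = 12.
Final offense level: 12.
Criminal history: 4 prior points → Category 1 (0-7).
Level 12 falls in the 11-16 band.
Grid: Level 11-16 × Category 1 = 28-68 weeks.

28-68 weeks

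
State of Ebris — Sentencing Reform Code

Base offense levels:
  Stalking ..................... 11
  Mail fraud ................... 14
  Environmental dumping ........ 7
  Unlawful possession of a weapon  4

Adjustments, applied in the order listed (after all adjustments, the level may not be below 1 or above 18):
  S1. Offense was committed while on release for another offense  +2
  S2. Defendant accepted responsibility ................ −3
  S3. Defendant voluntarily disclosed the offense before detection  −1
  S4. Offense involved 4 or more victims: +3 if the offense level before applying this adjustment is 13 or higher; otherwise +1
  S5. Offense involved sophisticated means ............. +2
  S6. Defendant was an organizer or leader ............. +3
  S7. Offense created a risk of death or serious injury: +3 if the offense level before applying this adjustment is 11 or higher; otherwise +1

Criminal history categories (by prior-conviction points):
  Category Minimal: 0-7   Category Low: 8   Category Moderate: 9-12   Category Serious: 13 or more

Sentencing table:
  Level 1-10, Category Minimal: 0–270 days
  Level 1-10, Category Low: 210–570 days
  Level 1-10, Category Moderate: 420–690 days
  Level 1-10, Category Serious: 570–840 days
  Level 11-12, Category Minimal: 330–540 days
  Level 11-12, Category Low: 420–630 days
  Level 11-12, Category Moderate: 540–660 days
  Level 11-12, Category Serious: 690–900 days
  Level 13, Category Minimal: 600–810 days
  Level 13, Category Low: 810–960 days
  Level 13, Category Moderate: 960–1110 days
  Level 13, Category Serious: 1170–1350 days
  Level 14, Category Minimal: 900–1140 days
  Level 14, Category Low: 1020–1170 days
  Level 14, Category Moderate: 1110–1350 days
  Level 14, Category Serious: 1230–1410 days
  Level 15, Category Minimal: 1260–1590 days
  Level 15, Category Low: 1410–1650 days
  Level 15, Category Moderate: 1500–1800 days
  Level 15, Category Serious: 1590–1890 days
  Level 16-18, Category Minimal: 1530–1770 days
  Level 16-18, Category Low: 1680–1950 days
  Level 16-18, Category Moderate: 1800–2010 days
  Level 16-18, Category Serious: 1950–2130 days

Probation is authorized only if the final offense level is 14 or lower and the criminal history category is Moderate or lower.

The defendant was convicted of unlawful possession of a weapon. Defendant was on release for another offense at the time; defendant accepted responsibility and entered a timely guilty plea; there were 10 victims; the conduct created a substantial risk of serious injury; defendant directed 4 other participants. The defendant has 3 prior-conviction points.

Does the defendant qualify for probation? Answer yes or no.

Yes

Base offense level for unlawful possession of a weapon: 4.
S1 applies: 4 + 2 = 6.
S2 applies: 6 − 3 = 3.
S4 applies (level before this adjustment is 3 < 13, so +1): 3 + 1 = 4.
S5 does not apply.
S6 applies: 4 + 3 = 7.
S7 applies (level before this adjustment is 7 < 11, so +1): 7 + 1 = 8.
Final offense level: 8.
Criminal history: 3 prior points → Category Minimal (0-7).
Level 8 falls in the 1-10 band.
Grid: Level 1-10 × Category Minimal = 0-270 days.
Probation check: level 8 ≤ 14 and category Minimal ≤ Moderate → eligible.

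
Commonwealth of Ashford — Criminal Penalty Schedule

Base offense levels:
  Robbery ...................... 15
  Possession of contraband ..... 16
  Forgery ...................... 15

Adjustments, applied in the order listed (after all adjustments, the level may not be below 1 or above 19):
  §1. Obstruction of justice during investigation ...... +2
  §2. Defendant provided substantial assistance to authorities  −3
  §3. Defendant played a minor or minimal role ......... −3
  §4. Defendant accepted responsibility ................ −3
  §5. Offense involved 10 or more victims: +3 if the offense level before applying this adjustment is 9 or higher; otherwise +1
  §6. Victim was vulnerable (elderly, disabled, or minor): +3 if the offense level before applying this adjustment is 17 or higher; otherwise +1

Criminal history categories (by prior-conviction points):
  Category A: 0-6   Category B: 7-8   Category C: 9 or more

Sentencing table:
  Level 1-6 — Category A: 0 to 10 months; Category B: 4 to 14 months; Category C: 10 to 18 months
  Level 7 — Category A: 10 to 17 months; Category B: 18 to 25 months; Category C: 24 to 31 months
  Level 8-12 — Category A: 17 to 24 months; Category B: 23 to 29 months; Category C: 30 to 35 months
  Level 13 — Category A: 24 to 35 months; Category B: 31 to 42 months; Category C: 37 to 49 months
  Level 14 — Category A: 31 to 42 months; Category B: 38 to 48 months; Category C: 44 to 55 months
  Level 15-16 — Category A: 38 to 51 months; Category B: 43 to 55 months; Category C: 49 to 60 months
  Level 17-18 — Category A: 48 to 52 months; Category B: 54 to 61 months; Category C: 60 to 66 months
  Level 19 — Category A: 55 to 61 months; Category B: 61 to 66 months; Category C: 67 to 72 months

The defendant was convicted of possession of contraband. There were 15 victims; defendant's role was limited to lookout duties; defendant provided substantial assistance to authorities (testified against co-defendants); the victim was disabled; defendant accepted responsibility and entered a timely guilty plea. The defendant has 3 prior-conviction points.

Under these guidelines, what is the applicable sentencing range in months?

Base offense level for possession of contraband: 16.
§1 does not apply.
§2 applies: 16 − 3 = 13.
§3 applies: 13 − 3 = 10.
§4 applies: 10 − 3 = 7.
§5 applies (level before this adjustment is 7 < 9, so +1): 7 + 1 = 8.
§6 applies (level before this adjustment is 8 < 17, so +1): 8 + 1 = 9.
Final offense level: 9.
Criminal history: 3 prior points → Category A (0-6).
Level 9 falls in the 8-12 band.
Grid: Level 8-12 × Category A = 17-24 months.

17-24 months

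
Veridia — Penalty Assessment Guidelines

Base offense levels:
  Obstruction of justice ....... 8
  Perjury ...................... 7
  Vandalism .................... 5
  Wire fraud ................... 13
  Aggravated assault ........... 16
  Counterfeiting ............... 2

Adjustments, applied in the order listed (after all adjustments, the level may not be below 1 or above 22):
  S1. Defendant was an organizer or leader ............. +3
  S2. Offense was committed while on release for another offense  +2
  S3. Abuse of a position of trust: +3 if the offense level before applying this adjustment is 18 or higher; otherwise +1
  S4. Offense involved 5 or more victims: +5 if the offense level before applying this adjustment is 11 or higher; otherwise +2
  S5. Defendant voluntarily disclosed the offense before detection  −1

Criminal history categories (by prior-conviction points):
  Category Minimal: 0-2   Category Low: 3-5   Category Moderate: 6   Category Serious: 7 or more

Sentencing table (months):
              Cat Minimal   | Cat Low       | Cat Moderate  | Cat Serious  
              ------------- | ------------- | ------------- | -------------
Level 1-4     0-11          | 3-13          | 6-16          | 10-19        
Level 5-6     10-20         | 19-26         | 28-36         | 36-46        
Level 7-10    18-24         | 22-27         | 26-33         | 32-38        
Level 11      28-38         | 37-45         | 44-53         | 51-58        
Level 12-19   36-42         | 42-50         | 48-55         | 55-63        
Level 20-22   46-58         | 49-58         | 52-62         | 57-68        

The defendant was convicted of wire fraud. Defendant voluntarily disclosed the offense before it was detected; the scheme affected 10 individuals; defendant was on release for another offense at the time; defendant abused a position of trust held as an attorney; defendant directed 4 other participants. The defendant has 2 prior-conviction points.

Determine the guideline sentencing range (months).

Base offense level for wire fraud: 13.
S1 applies: 13 + 3 = 16.
S2 applies: 16 + 2 = 18.
S3 applies (level before this adjustment is 18 ≥ 18, so +3): 18 + 3 = 21.
S4 applies (level before this adjustment is 21 ≥ 11, so +5): 21 + 5 = 26.
S5 applies: 26 − 1 = 25.
Level 25 exceeds the maximum of 22; capped at 22.
Final offense level: 22.
Criminal history: 2 prior points → Category Minimal (0-2).
Level 22 falls in the 20-22 band.
Grid: Level 20-22 × Category Minimal = 46-58 months.

46-58 months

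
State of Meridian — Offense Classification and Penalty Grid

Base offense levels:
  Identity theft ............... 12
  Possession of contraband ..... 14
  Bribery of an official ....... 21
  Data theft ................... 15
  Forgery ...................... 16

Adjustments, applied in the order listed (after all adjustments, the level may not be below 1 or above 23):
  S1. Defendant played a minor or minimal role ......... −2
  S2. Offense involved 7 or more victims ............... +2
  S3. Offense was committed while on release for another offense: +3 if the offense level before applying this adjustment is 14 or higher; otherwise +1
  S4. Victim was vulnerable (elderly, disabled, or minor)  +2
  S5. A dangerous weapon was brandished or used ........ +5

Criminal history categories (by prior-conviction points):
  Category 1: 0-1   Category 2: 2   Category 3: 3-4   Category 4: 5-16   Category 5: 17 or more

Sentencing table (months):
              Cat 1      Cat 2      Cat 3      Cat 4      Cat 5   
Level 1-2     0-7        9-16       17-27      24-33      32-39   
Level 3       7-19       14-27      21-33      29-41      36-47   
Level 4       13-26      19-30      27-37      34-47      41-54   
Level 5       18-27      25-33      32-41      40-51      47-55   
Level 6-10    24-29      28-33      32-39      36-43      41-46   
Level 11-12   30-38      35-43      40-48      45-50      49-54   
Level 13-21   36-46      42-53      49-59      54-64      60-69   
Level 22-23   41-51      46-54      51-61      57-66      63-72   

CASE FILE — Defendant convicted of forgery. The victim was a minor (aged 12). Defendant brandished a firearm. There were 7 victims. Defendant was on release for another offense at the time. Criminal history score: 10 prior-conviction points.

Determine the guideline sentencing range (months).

Base offense level for forgery: 16.
S1 does not apply.
S2 applies: 16 + 2 = 18.
S3 applies (level before this adjustment is 18 ≥ 14, so +3): 18 + 3 = 21.
S4 applies: 21 + 2 = 23.
S5 applies: 23 + 5 = 28.
Level 28 exceeds the maximum of 23; capped at 23.
Final offense level: 23.
Criminal history: 10 prior points → Category 4 (5-16).
Level 23 falls in the 22-23 band.
Grid: Level 22-23 × Category 4 = 57-66 months.

57-66 months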